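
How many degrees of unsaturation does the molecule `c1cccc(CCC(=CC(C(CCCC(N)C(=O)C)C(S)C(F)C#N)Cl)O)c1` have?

8

Molecular formula from the SMILES: C21H28ClFN2O2S.
DoU = (2C + 2 + N − H − X)/2 = (2·21 + 2 + 2 − 28 − 2)/2 = 16/2 = 8.
(Structurally: 1 ring(s) + 7 π bond(s) = 8.)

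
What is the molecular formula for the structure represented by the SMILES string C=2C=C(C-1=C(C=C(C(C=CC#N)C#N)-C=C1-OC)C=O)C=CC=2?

C19H14N2O2

Heavy atoms from the SMILES: 19 C, 2 N, 2 O.
Implicit hydrogens by atom environment:
  7 × C (aromatic): 1 H each → 7
  5 × C (aromatic): no H
  4 × C: 1 H each → 4
  2 × C: no H
  2 × N: no H
  2 × O: no H
  1 × C: 3 H
  Total hydrogens = 14.
Molecular formula: C19H14N2O2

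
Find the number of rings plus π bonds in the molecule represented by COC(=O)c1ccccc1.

Molecular formula from the SMILES: C8H8O2.
DoU = (2C + 2 + N − H − X)/2 = (2·8 + 2 + 0 − 8 − 0)/2 = 10/2 = 5.
(Structurally: 1 ring(s) + 4 π bond(s) = 5.)

5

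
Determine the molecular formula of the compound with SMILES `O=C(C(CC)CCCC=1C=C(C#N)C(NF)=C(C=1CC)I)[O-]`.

C16H19FIN2O2-

Heavy atoms from the SMILES: 16 C, 1 F, 1 I, 2 N, 2 O.
Implicit hydrogens by atom environment:
  5 × C: 2 H each → 10
  5 × C (aromatic): no H
  2 × C: 3 H each → 6
  2 × C: no H
  1 × C (aromatic): 1 H
  1 × C: 1 H
  1 × F: no H
  1 × I: no H
  1 × N: 1 H
  1 × N: no H
  1 × O: no H
  1 × O (charge -1): no H
  Total hydrogens = 19.
Net charge -1.
Molecular formula: C16H19FIN2O2-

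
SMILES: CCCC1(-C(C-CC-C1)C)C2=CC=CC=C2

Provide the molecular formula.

C16H24

Heavy atoms from the SMILES: 16 C.
Implicit hydrogens by atom environment:
  6 × C: 2 H each → 12
  5 × C (aromatic): 1 H each → 5
  2 × C: 3 H each → 6
  1 × C: 1 H
  1 × C: no H
  1 × C (aromatic): no H
  Total hydrogens = 24.
Molecular formula: C16H24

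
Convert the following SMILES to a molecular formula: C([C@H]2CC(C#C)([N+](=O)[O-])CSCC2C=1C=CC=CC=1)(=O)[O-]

Heavy atoms from the SMILES: 15 C, 1 N, 4 O, 1 S.
Implicit hydrogens by atom environment:
  5 × C (aromatic): 1 H each → 5
  3 × C: 2 H each → 6
  3 × C: 1 H each → 3
  3 × C: no H
  2 × O: no H
  2 × O (charge -1): no H
  1 × C (aromatic): no H
  1 × N (charge +1): no H
  1 × S: no H
  Total hydrogens = 14.
Net charge -1.
Molecular formula: C15H14NO4S-

C15H14NO4S-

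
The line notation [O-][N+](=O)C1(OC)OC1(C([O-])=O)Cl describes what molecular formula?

C4H3ClNO6-

Heavy atoms from the SMILES: 4 C, 1 Cl, 1 N, 6 O.
Implicit hydrogens by atom environment:
  4 × O: no H
  3 × C: no H
  2 × O (charge -1): no H
  1 × C: 3 H
  1 × Cl: no H
  1 × N (charge +1): no H
  Total hydrogens = 3.
Net charge -1.
Molecular formula: C4H3ClNO6-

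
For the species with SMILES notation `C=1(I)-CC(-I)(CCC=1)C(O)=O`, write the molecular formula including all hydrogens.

Heavy atoms from the SMILES: 7 C, 2 I, 2 O.
Implicit hydrogens by atom environment:
  3 × C: 2 H each → 6
  3 × C: no H
  2 × I: no H
  1 × C: 1 H
  1 × O: 1 H
  1 × O: no H
  Total hydrogens = 8.
Molecular formula: C7H8I2O2

C7H8I2O2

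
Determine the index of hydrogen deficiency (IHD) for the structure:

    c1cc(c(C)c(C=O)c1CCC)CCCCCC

Molecular formula from the SMILES: C17H26O.
DoU = (2C + 2 + N − H − X)/2 = (2·17 + 2 + 0 − 26 − 0)/2 = 10/2 = 5.
(Structurally: 1 ring(s) + 4 π bond(s) = 5.)

5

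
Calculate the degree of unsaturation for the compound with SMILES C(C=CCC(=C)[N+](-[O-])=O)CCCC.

3

Molecular formula from the SMILES: C10H17NO2.
DoU = (2C + 2 + N − H − X)/2 = (2·10 + 2 + 1 − 17 − 0)/2 = 6/2 = 3.
(Structurally: 0 ring(s) + 3 π bond(s) = 3.)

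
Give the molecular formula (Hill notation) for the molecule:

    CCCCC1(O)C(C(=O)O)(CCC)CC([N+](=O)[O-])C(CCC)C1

Heavy atoms from the SMILES: 17 C, 1 N, 5 O.
Implicit hydrogens by atom environment:
  9 × C: 2 H each → 18
  3 × C: 3 H each → 9
  3 × C: no H
  2 × C: 1 H each → 2
  2 × O: 1 H each → 2
  2 × O: no H
  1 × N (charge +1): no H
  1 × O (charge -1): no H
  Total hydrogens = 31.
Molecular formula: C17H31NO5

C17H31NO5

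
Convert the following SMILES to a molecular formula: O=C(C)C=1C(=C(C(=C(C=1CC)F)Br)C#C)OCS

C13H12BrFO2S

Heavy atoms from the SMILES: 1 Br, 13 C, 1 F, 2 O, 1 S.
Implicit hydrogens by atom environment:
  6 × C (aromatic): no H
  2 × C: 3 H each → 6
  2 × C: 2 H each → 4
  2 × C: no H
  2 × O: no H
  1 × Br: no H
  1 × C: 1 H
  1 × F: no H
  1 × S: 1 H
  Total hydrogens = 12.
Molecular formula: C13H12BrFO2S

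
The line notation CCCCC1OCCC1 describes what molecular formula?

C8H16O

Heavy atoms from the SMILES: 8 C, 1 O.
Implicit hydrogens by atom environment:
  6 × C: 2 H each → 12
  1 × C: 3 H
  1 × C: 1 H
  1 × O: no H
  Total hydrogens = 16.
Molecular formula: C8H16O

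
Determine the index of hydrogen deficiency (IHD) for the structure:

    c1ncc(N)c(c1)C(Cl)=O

Molecular formula from the SMILES: C6H5ClN2O.
DoU = (2C + 2 + N − H − X)/2 = (2·6 + 2 + 2 − 5 − 1)/2 = 10/2 = 5.
(Structurally: 1 ring(s) + 4 π bond(s) = 5.)

5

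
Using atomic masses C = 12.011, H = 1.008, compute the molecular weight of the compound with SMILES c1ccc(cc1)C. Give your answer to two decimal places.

Molecular formula: C7H8.
M = 7×12.011 + 8×1.008 = 92.14 g/mol.

92.14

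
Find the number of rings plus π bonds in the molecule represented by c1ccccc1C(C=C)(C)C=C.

Molecular formula from the SMILES: C12H14.
DoU = (2C + 2 + N − H − X)/2 = (2·12 + 2 + 0 − 14 − 0)/2 = 12/2 = 6.
(Structurally: 1 ring(s) + 5 π bond(s) = 6.)

6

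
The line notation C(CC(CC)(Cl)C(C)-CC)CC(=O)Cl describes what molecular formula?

C11H20Cl2O

Heavy atoms from the SMILES: 11 C, 2 Cl, 1 O.
Implicit hydrogens by atom environment:
  5 × C: 2 H each → 10
  3 × C: 3 H each → 9
  2 × C: no H
  2 × Cl: no H
  1 × C: 1 H
  1 × O: no H
  Total hydrogens = 20.
Molecular formula: C11H20Cl2O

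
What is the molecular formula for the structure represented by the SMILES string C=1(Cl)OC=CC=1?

C4H3ClO

Heavy atoms from the SMILES: 4 C, 1 Cl, 1 O.
Implicit hydrogens by atom environment:
  3 × C (aromatic): 1 H each → 3
  1 × C (aromatic): no H
  1 × Cl: no H
  1 × O (aromatic): no H
  Total hydrogens = 3.
Molecular formula: C4H3ClO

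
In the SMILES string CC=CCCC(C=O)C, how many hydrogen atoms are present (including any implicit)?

14

Hydrogens are implicit in SMILES; fill each atom to its normal valence:
  4 × C: 1 H each → 4
  2 × C: 3 H each → 6
  2 × C: 2 H each → 4
  1 × O: no H
  Total hydrogens = 14.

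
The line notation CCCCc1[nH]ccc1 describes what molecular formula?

Heavy atoms from the SMILES: 8 C, 1 N.
Implicit hydrogens by atom environment:
  3 × C: 2 H each → 6
  3 × C (aromatic): 1 H each → 3
  1 × C: 3 H
  1 × C (aromatic): no H
  1 × N (aromatic): 1 H
  Total hydrogens = 13.
Molecular formula: C8H13N

C8H13N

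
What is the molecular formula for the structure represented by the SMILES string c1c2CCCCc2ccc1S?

Heavy atoms from the SMILES: 10 C, 1 S.
Implicit hydrogens by atom environment:
  4 × C: 2 H each → 8
  3 × C (aromatic): 1 H each → 3
  3 × C (aromatic): no H
  1 × S: 1 H
  Total hydrogens = 12.
Molecular formula: C10H12S

C10H12S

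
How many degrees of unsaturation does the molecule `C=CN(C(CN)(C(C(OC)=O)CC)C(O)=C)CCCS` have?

3

Molecular formula from the SMILES: C14H26N2O3S.
DoU = (2C + 2 + N − H − X)/2 = (2·14 + 2 + 2 − 26 − 0)/2 = 6/2 = 3.
(Structurally: 0 ring(s) + 3 π bond(s) = 3.)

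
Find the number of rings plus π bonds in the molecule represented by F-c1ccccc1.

Molecular formula from the SMILES: C6H5F.
DoU = (2C + 2 + N − H − X)/2 = (2·6 + 2 + 0 − 5 − 1)/2 = 8/2 = 4.
(Structurally: 1 ring(s) + 3 π bond(s) = 4.)

4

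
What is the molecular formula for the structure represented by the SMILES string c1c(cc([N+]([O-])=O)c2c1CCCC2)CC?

C12H15NO2

Heavy atoms from the SMILES: 12 C, 1 N, 2 O.
Implicit hydrogens by atom environment:
  5 × C: 2 H each → 10
  4 × C (aromatic): no H
  2 × C (aromatic): 1 H each → 2
  1 × C: 3 H
  1 × N (charge +1): no H
  1 × O: no H
  1 × O (charge -1): no H
  Total hydrogens = 15.
Molecular formula: C12H15NO2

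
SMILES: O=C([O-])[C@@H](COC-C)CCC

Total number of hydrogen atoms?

Hydrogens are implicit in SMILES; fill each atom to its normal valence:
  4 × C: 2 H each → 8
  2 × C: 3 H each → 6
  2 × O: no H
  1 × C: 1 H
  1 × C: no H
  1 × O (charge -1): no H
  Total hydrogens = 15.

15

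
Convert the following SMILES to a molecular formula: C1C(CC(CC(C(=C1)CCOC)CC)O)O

Heavy atoms from the SMILES: 13 C, 3 O.
Implicit hydrogens by atom environment:
  6 × C: 2 H each → 12
  4 × C: 1 H each → 4
  2 × C: 3 H each → 6
  2 × O: 1 H each → 2
  1 × C: no H
  1 × O: no H
  Total hydrogens = 24.
Molecular formula: C13H24O3

C13H24O3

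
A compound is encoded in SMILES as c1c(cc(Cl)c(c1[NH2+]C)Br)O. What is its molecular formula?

C7H8BrClNO+

Heavy atoms from the SMILES: 1 Br, 7 C, 1 Cl, 1 N, 1 O.
Implicit hydrogens by atom environment:
  4 × C (aromatic): no H
  2 × C (aromatic): 1 H each → 2
  1 × Br: no H
  1 × C: 3 H
  1 × Cl: no H
  1 × N (charge +1): 2 H
  1 × O: 1 H
  Total hydrogens = 8.
Net charge +1.
Molecular formula: C7H8BrClNO+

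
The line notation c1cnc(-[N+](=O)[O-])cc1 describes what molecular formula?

Heavy atoms from the SMILES: 5 C, 2 N, 2 O.
Implicit hydrogens by atom environment:
  4 × C (aromatic): 1 H each → 4
  1 × C (aromatic): no H
  1 × N (aromatic): no H
  1 × N (charge +1): no H
  1 × O: no H
  1 × O (charge -1): no H
  Total hydrogens = 4.
Molecular formula: C5H4N2O2

C5H4N2O2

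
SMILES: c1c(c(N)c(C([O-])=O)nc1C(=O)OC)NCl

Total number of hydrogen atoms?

Hydrogens are implicit in SMILES; fill each atom to its normal valence:
  4 × C (aromatic): no H
  3 × O: no H
  2 × C: no H
  1 × C: 3 H
  1 × C (aromatic): 1 H
  1 × Cl: no H
  1 × N: 2 H
  1 × N: 1 H
  1 × N (aromatic): no H
  1 × O (charge -1): no H
  Total hydrogens = 7.

7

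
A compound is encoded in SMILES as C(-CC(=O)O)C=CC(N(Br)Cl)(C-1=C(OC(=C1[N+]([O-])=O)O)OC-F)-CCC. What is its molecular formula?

Heavy atoms from the SMILES: 1 Br, 14 C, 1 Cl, 1 F, 2 N, 7 O.
Implicit hydrogens by atom environment:
  5 × C: 2 H each → 10
  4 × C (aromatic): no H
  3 × O: no H
  2 × C: 1 H each → 2
  2 × C: no H
  2 × O: 1 H each → 2
  1 × Br: no H
  1 × C: 3 H
  1 × Cl: no H
  1 × F: no H
  1 × N (charge +1): no H
  1 × N: no H
  1 × O (aromatic): no H
  1 × O (charge -1): no H
  Total hydrogens = 17.
Molecular formula: C14H17BrClFN2O7

C14H17BrClFN2O7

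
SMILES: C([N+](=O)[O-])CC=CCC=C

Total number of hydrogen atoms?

11

Hydrogens are implicit in SMILES; fill each atom to its normal valence:
  4 × C: 2 H each → 8
  3 × C: 1 H each → 3
  1 × N (charge +1): no H
  1 × O: no H
  1 × O (charge -1): no H
  Total hydrogens = 11.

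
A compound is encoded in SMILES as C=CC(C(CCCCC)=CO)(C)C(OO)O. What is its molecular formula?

C12H22O4

Heavy atoms from the SMILES: 12 C, 4 O.
Implicit hydrogens by atom environment:
  5 × C: 2 H each → 10
  3 × C: 1 H each → 3
  3 × O: 1 H each → 3
  2 × C: 3 H each → 6
  2 × C: no H
  1 × O: no H
  Total hydrogens = 22.
Molecular formula: C12H22O4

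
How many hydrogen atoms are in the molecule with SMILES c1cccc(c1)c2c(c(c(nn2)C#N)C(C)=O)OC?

11

Hydrogens are implicit in SMILES; fill each atom to its normal valence:
  5 × C (aromatic): 1 H each → 5
  5 × C (aromatic): no H
  2 × C: 3 H each → 6
  2 × C: no H
  2 × N (aromatic): no H
  2 × O: no H
  1 × N: no H
  Total hydrogens = 11.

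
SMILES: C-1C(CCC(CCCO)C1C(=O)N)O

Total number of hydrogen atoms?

19

Hydrogens are implicit in SMILES; fill each atom to its normal valence:
  6 × C: 2 H each → 12
  3 × C: 1 H each → 3
  2 × O: 1 H each → 2
  1 × C: no H
  1 × N: 2 H
  1 × O: no H
  Total hydrogens = 19.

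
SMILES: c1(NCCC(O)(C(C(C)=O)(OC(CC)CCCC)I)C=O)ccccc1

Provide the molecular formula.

C20H30INO4

Heavy atoms from the SMILES: 20 C, 1 I, 1 N, 4 O.
Implicit hydrogens by atom environment:
  6 × C: 2 H each → 12
  5 × C (aromatic): 1 H each → 5
  3 × C: 3 H each → 9
  3 × C: no H
  3 × O: no H
  2 × C: 1 H each → 2
  1 × C (aromatic): no H
  1 × I: no H
  1 × N: 1 H
  1 × O: 1 H
  Total hydrogens = 30.
Molecular formula: C20H30INO4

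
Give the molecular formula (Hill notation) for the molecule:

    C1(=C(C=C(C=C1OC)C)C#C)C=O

Heavy atoms from the SMILES: 11 C, 2 O.
Implicit hydrogens by atom environment:
  4 × C (aromatic): no H
  2 × C: 3 H each → 6
  2 × C (aromatic): 1 H each → 2
  2 × C: 1 H each → 2
  2 × O: no H
  1 × C: no H
  Total hydrogens = 10.
Molecular formula: C11H10O2

C11H10O2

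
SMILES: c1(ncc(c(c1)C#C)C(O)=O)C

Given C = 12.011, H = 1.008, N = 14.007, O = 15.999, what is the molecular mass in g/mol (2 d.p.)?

Molecular formula: C9H7NO2.
M = 9×12.011 + 7×1.008 + 1×14.007 + 2×15.999 = 161.16 g/mol.

161.16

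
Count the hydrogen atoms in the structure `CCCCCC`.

14

Hydrogens are implicit in SMILES; fill each atom to its normal valence:
  4 × C: 2 H each → 8
  2 × C: 3 H each → 6
  Total hydrogens = 14.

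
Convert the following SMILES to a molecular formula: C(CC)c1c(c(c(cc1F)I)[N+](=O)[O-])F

C9H8F2INO2

Heavy atoms from the SMILES: 9 C, 2 F, 1 I, 1 N, 2 O.
Implicit hydrogens by atom environment:
  5 × C (aromatic): no H
  2 × C: 2 H each → 4
  2 × F: no H
  1 × C: 3 H
  1 × C (aromatic): 1 H
  1 × I: no H
  1 × N (charge +1): no H
  1 × O: no H
  1 × O (charge -1): no H
  Total hydrogens = 8.
Molecular formula: C9H8F2INO2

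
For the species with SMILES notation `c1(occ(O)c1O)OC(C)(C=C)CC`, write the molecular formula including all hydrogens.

Heavy atoms from the SMILES: 10 C, 4 O.
Implicit hydrogens by atom environment:
  3 × C (aromatic): no H
  2 × C: 3 H each → 6
  2 × C: 2 H each → 4
  2 × O: 1 H each → 2
  1 × C (aromatic): 1 H
  1 × C: 1 H
  1 × C: no H
  1 × O (aromatic): no H
  1 × O: no H
  Total hydrogens = 14.
Molecular formula: C10H14O4

C10H14O4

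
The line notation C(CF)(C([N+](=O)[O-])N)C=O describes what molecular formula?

C4H7FN2O3

Heavy atoms from the SMILES: 4 C, 1 F, 2 N, 3 O.
Implicit hydrogens by atom environment:
  3 × C: 1 H each → 3
  2 × O: no H
  1 × C: 2 H
  1 × F: no H
  1 × N: 2 H
  1 × N (charge +1): no H
  1 × O (charge -1): no H
  Total hydrogens = 7.
Molecular formula: C4H7FN2O3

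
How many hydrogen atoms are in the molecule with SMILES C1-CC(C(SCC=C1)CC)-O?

Hydrogens are implicit in SMILES; fill each atom to its normal valence:
  4 × C: 2 H each → 8
  4 × C: 1 H each → 4
  1 × C: 3 H
  1 × O: 1 H
  1 × S: no H
  Total hydrogens = 16.

16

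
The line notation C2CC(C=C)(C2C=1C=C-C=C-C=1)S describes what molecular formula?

Heavy atoms from the SMILES: 12 C, 1 S.
Implicit hydrogens by atom environment:
  5 × C (aromatic): 1 H each → 5
  3 × C: 2 H each → 6
  2 × C: 1 H each → 2
  1 × C: no H
  1 × C (aromatic): no H
  1 × S: 1 H
  Total hydrogens = 14.
Molecular formula: C12H14S

C12H14S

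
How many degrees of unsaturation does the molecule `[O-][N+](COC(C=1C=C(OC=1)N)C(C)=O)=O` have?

5

Molecular formula from the SMILES: C8H10N2O5.
DoU = (2C + 2 + N − H − X)/2 = (2·8 + 2 + 2 − 10 − 0)/2 = 10/2 = 5.
(Structurally: 1 ring(s) + 4 π bond(s) = 5.)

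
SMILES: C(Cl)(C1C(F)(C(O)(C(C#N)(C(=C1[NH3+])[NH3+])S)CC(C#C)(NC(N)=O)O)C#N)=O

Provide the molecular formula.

[C14H16ClFN6O4S]2+

Heavy atoms from the SMILES: 14 C, 1 Cl, 1 F, 6 N, 4 O, 1 S.
Implicit hydrogens by atom environment:
  11 × C: no H
  2 × C: 1 H each → 2
  2 × N (charge +1): 3 H each → 6
  2 × N: no H
  2 × O: 1 H each → 2
  2 × O: no H
  1 × C: 2 H
  1 × Cl: no H
  1 × F: no H
  1 × N: 2 H
  1 × N: 1 H
  1 × S: 1 H
  Total hydrogens = 16.
Net charge +2.
Molecular formula: [C14H16ClFN6O4S]2+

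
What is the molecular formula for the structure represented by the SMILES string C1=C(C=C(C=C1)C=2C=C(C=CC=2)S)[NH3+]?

Heavy atoms from the SMILES: 12 C, 1 N, 1 S.
Implicit hydrogens by atom environment:
  8 × C (aromatic): 1 H each → 8
  4 × C (aromatic): no H
  1 × N (charge +1): 3 H
  1 × S: 1 H
  Total hydrogens = 12.
Net charge +1.
Molecular formula: C12H12NS+

C12H12NS+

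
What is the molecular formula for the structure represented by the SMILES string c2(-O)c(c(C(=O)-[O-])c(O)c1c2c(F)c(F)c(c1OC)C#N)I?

C13H5F2INO5-

Heavy atoms from the SMILES: 13 C, 2 F, 1 I, 1 N, 5 O.
Implicit hydrogens by atom environment:
  10 × C (aromatic): no H
  2 × C: no H
  2 × F: no H
  2 × O: 1 H each → 2
  2 × O: no H
  1 × C: 3 H
  1 × I: no H
  1 × N: no H
  1 × O (charge -1): no H
  Total hydrogens = 5.
Net charge -1.
Molecular formula: C13H5F2INO5-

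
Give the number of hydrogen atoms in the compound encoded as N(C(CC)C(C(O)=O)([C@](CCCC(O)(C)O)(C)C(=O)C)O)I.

Hydrogens are implicit in SMILES; fill each atom to its normal valence:
  5 × C: no H
  4 × C: 3 H each → 12
  4 × C: 2 H each → 8
  4 × O: 1 H each → 4
  2 × O: no H
  1 × C: 1 H
  1 × I: no H
  1 × N: 1 H
  Total hydrogens = 26.

26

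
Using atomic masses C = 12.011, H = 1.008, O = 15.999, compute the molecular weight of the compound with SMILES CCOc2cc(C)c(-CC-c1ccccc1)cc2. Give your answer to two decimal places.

Molecular formula: C17H20O.
M = 17×12.011 + 20×1.008 + 1×15.999 = 240.35 g/mol.

240.35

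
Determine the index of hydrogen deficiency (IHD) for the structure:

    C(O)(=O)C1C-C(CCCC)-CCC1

2

Molecular formula from the SMILES: C11H20O2.
DoU = (2C + 2 + N − H − X)/2 = (2·11 + 2 + 0 − 20 − 0)/2 = 4/2 = 2.
(Structurally: 1 ring(s) + 1 π bond(s) = 2.)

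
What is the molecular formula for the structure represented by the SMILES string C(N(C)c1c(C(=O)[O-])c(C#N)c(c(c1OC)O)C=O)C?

C13H13N2O5-

Heavy atoms from the SMILES: 13 C, 2 N, 5 O.
Implicit hydrogens by atom environment:
  6 × C (aromatic): no H
  3 × C: 3 H each → 9
  3 × O: no H
  2 × C: no H
  2 × N: no H
  1 × C: 2 H
  1 × C: 1 H
  1 × O: 1 H
  1 × O (charge -1): no H
  Total hydrogens = 13.
Net charge -1.
Molecular formula: C13H13N2O5-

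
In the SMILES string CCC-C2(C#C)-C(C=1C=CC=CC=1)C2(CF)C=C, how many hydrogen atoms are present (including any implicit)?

Hydrogens are implicit in SMILES; fill each atom to its normal valence:
  5 × C (aromatic): 1 H each → 5
  4 × C: 2 H each → 8
  3 × C: 1 H each → 3
  3 × C: no H
  1 × C: 3 H
  1 × C (aromatic): no H
  1 × F: no H
  Total hydrogens = 19.

19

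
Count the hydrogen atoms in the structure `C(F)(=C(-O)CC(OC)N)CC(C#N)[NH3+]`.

Hydrogens are implicit in SMILES; fill each atom to its normal valence:
  3 × C: no H
  2 × C: 2 H each → 4
  2 × C: 1 H each → 2
  1 × C: 3 H
  1 × F: no H
  1 × N (charge +1): 3 H
  1 × N: 2 H
  1 × N: no H
  1 × O: 1 H
  1 × O: no H
  Total hydrogens = 15.

15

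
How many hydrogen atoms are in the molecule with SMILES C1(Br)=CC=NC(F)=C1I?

2

Hydrogens are implicit in SMILES; fill each atom to its normal valence:
  3 × C (aromatic): no H
  2 × C (aromatic): 1 H each → 2
  1 × Br: no H
  1 × F: no H
  1 × I: no H
  1 × N (aromatic): no H
  Total hydrogens = 2.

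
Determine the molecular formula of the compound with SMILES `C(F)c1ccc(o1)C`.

C6H7FO

Heavy atoms from the SMILES: 6 C, 1 F, 1 O.
Implicit hydrogens by atom environment:
  2 × C (aromatic): 1 H each → 2
  2 × C (aromatic): no H
  1 × C: 3 H
  1 × C: 2 H
  1 × F: no H
  1 × O (aromatic): no H
  Total hydrogens = 7.
Molecular formula: C6H7FO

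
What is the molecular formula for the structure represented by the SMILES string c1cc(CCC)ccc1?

Heavy atoms from the SMILES: 9 C.
Implicit hydrogens by atom environment:
  5 × C (aromatic): 1 H each → 5
  2 × C: 2 H each → 4
  1 × C: 3 H
  1 × C (aromatic): no H
  Total hydrogens = 12.
Molecular formula: C9H12

C9H12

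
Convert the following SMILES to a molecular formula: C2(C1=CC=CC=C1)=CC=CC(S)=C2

Heavy atoms from the SMILES: 12 C, 1 S.
Implicit hydrogens by atom environment:
  9 × C (aromatic): 1 H each → 9
  3 × C (aromatic): no H
  1 × S: 1 H
  Total hydrogens = 10.
Molecular formula: C12H10S

C12H10S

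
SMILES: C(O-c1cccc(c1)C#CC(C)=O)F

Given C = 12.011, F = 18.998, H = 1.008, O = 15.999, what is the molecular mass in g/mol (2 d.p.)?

Molecular formula: C11H9FO2.
M = 11×12.011 + 1×18.998 + 9×1.008 + 2×15.999 = 192.19 g/mol.

192.19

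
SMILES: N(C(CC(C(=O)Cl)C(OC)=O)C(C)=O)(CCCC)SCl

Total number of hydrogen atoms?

19

Hydrogens are implicit in SMILES; fill each atom to its normal valence:
  4 × C: 2 H each → 8
  4 × O: no H
  3 × C: 3 H each → 9
  3 × C: no H
  2 × C: 1 H each → 2
  2 × Cl: no H
  1 × N: no H
  1 × S: no H
  Total hydrogens = 19.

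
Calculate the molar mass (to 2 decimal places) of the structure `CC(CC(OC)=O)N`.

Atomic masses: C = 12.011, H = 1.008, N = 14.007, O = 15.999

Molecular formula: C5H11NO2.
M = 5×12.011 + 11×1.008 + 1×14.007 + 2×15.999 = 117.15 g/mol.

117.15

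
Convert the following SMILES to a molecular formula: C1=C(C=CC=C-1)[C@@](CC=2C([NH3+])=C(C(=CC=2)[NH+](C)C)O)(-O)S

[C16H22N2O2S]2+

Heavy atoms from the SMILES: 16 C, 2 N, 2 O, 1 S.
Implicit hydrogens by atom environment:
  7 × C (aromatic): 1 H each → 7
  5 × C (aromatic): no H
  2 × C: 3 H each → 6
  2 × O: 1 H each → 2
  1 × C: 2 H
  1 × C: no H
  1 × N (charge +1): 3 H
  1 × N (charge +1): 1 H
  1 × S: 1 H
  Total hydrogens = 22.
Net charge +2.
Molecular formula: [C16H22N2O2S]2+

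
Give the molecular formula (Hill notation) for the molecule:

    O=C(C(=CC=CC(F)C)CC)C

C10H15FO

Heavy atoms from the SMILES: 10 C, 1 F, 1 O.
Implicit hydrogens by atom environment:
  4 × C: 1 H each → 4
  3 × C: 3 H each → 9
  2 × C: no H
  1 × C: 2 H
  1 × F: no H
  1 × O: no H
  Total hydrogens = 15.
Molecular formula: C10H15FO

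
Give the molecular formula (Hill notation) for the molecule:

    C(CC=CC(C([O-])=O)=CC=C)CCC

C12H17O2-

Heavy atoms from the SMILES: 12 C, 2 O.
Implicit hydrogens by atom environment:
  5 × C: 2 H each → 10
  4 × C: 1 H each → 4
  2 × C: no H
  1 × C: 3 H
  1 × O: no H
  1 × O (charge -1): no H
  Total hydrogens = 17.
Net charge -1.
Molecular formula: C12H17O2-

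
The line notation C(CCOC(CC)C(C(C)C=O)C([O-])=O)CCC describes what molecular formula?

Heavy atoms from the SMILES: 14 C, 4 O.
Implicit hydrogens by atom environment:
  6 × C: 2 H each → 12
  4 × C: 1 H each → 4
  3 × C: 3 H each → 9
  3 × O: no H
  1 × C: no H
  1 × O (charge -1): no H
  Total hydrogens = 25.
Net charge -1.
Molecular formula: C14H25O4-

C14H25O4-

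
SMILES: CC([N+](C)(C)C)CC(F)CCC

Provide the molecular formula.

C10H23FN+

Heavy atoms from the SMILES: 10 C, 1 F, 1 N.
Implicit hydrogens by atom environment:
  5 × C: 3 H each → 15
  3 × C: 2 H each → 6
  2 × C: 1 H each → 2
  1 × F: no H
  1 × N (charge +1): no H
  Total hydrogens = 23.
Net charge +1.
Molecular formula: C10H23FN+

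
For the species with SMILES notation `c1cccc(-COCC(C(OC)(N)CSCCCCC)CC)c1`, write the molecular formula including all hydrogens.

Heavy atoms from the SMILES: 19 C, 1 N, 2 O, 1 S.
Implicit hydrogens by atom environment:
  8 × C: 2 H each → 16
  5 × C (aromatic): 1 H each → 5
  3 × C: 3 H each → 9
  2 × O: no H
  1 × C: 1 H
  1 × C: no H
  1 × C (aromatic): no H
  1 × N: 2 H
  1 × S: no H
  Total hydrogens = 33.
Molecular formula: C19H33NO2S

C19H33NO2S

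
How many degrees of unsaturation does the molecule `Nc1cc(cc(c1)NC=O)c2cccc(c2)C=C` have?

Molecular formula from the SMILES: C15H14N2O.
DoU = (2C + 2 + N − H − X)/2 = (2·15 + 2 + 2 − 14 − 0)/2 = 20/2 = 10.
(Structurally: 2 ring(s) + 8 π bond(s) = 10.)

10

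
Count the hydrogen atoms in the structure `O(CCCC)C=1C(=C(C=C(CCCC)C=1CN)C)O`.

27

Hydrogens are implicit in SMILES; fill each atom to its normal valence:
  7 × C: 2 H each → 14
  5 × C (aromatic): no H
  3 × C: 3 H each → 9
  1 × C (aromatic): 1 H
  1 × N: 2 H
  1 × O: 1 H
  1 × O: no H
  Total hydrogens = 27.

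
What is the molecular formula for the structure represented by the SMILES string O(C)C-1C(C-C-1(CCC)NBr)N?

Heavy atoms from the SMILES: 1 Br, 8 C, 2 N, 1 O.
Implicit hydrogens by atom environment:
  3 × C: 2 H each → 6
  2 × C: 3 H each → 6
  2 × C: 1 H each → 2
  1 × Br: no H
  1 × C: no H
  1 × N: 2 H
  1 × N: 1 H
  1 × O: no H
  Total hydrogens = 17.
Molecular formula: C8H17BrN2O

C8H17BrN2O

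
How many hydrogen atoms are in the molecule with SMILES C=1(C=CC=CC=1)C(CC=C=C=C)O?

12

Hydrogens are implicit in SMILES; fill each atom to its normal valence:
  5 × C (aromatic): 1 H each → 5
  2 × C: 2 H each → 4
  2 × C: 1 H each → 2
  2 × C: no H
  1 × C (aromatic): no H
  1 × O: 1 H
  Total hydrogens = 12.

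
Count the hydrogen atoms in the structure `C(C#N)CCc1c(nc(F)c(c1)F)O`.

Hydrogens are implicit in SMILES; fill each atom to its normal valence:
  4 × C (aromatic): no H
  3 × C: 2 H each → 6
  2 × F: no H
  1 × C (aromatic): 1 H
  1 × C: no H
  1 × N (aromatic): no H
  1 × N: no H
  1 × O: 1 H
  Total hydrogens = 8.

8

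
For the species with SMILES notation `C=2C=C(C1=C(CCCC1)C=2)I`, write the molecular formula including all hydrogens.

C10H11I

Heavy atoms from the SMILES: 10 C, 1 I.
Implicit hydrogens by atom environment:
  4 × C: 2 H each → 8
  3 × C (aromatic): 1 H each → 3
  3 × C (aromatic): no H
  1 × I: no H
  Total hydrogens = 11.
Molecular formula: C10H11I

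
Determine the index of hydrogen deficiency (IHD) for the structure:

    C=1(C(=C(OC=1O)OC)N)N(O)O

3

Molecular formula from the SMILES: C5H8N2O5.
DoU = (2C + 2 + N − H − X)/2 = (2·5 + 2 + 2 − 8 − 0)/2 = 6/2 = 3.
(Structurally: 1 ring(s) + 2 π bond(s) = 3.)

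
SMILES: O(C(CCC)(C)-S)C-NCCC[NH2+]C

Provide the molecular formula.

Heavy atoms from the SMILES: 10 C, 2 N, 1 O, 1 S.
Implicit hydrogens by atom environment:
  6 × C: 2 H each → 12
  3 × C: 3 H each → 9
  1 × C: no H
  1 × N (charge +1): 2 H
  1 × N: 1 H
  1 × O: no H
  1 × S: 1 H
  Total hydrogens = 25.
Net charge +1.
Molecular formula: C10H25N2OS+

C10H25N2OS+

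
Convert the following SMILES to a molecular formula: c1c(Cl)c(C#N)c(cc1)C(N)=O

Heavy atoms from the SMILES: 8 C, 1 Cl, 2 N, 1 O.
Implicit hydrogens by atom environment:
  3 × C (aromatic): 1 H each → 3
  3 × C (aromatic): no H
  2 × C: no H
  1 × Cl: no H
  1 × N: 2 H
  1 × N: no H
  1 × O: no H
  Total hydrogens = 5.
Molecular formula: C8H5ClN2O

C8H5ClN2O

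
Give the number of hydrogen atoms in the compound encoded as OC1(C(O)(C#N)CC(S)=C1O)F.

Hydrogens are implicit in SMILES; fill each atom to its normal valence:
  5 × C: no H
  3 × O: 1 H each → 3
  1 × C: 2 H
  1 × F: no H
  1 × N: no H
  1 × S: 1 H
  Total hydrogens = 6.

6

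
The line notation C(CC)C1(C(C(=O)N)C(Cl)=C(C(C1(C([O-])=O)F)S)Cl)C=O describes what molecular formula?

C12H13Cl2FNO4S-

Heavy atoms from the SMILES: 12 C, 2 Cl, 1 F, 1 N, 4 O, 1 S.
Implicit hydrogens by atom environment:
  6 × C: no H
  3 × C: 1 H each → 3
  3 × O: no H
  2 × C: 2 H each → 4
  2 × Cl: no H
  1 × C: 3 H
  1 × F: no H
  1 × N: 2 H
  1 × O (charge -1): no H
  1 × S: 1 H
  Total hydrogens = 13.
Net charge -1.
Molecular formula: C12H13Cl2FNO4S-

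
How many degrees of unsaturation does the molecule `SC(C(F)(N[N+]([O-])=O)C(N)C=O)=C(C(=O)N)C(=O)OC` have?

5

Molecular formula from the SMILES: C8H11FN4O6S.
DoU = (2C + 2 + N − H − X)/2 = (2·8 + 2 + 4 − 11 − 1)/2 = 10/2 = 5.
(Structurally: 0 ring(s) + 5 π bond(s) = 5.)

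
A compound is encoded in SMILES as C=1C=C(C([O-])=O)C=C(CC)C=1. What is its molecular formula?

Heavy atoms from the SMILES: 9 C, 2 O.
Implicit hydrogens by atom environment:
  4 × C (aromatic): 1 H each → 4
  2 × C (aromatic): no H
  1 × C: 3 H
  1 × C: 2 H
  1 × C: no H
  1 × O: no H
  1 × O (charge -1): no H
  Total hydrogens = 9.
Net charge -1.
Molecular formula: C9H9O2-

C9H9O2-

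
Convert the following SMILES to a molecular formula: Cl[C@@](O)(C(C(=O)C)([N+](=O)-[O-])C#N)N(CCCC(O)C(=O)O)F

C10H13ClFN3O7

Heavy atoms from the SMILES: 10 C, 1 Cl, 1 F, 3 N, 7 O.
Implicit hydrogens by atom environment:
  5 × C: no H
  3 × C: 2 H each → 6
  3 × O: 1 H each → 3
  3 × O: no H
  2 × N: no H
  1 × C: 3 H
  1 × C: 1 H
  1 × Cl: no H
  1 × F: no H
  1 × N (charge +1): no H
  1 × O (charge -1): no H
  Total hydrogens = 13.
Molecular formula: C10H13ClFN3O7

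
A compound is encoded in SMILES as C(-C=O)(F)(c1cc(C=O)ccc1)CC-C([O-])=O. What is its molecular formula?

C12H10FO4-

Heavy atoms from the SMILES: 12 C, 1 F, 4 O.
Implicit hydrogens by atom environment:
  4 × C (aromatic): 1 H each → 4
  3 × O: no H
  2 × C: 2 H each → 4
  2 × C: 1 H each → 2
  2 × C: no H
  2 × C (aromatic): no H
  1 × F: no H
  1 × O (charge -1): no H
  Total hydrogens = 10.
Net charge -1.
Molecular formula: C12H10FO4-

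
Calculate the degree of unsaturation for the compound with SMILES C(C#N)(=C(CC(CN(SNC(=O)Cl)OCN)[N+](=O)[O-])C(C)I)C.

Molecular formula from the SMILES: C11H17ClIN5O4S.
DoU = (2C + 2 + N − H − X)/2 = (2·11 + 2 + 5 − 17 − 2)/2 = 10/2 = 5.
(Structurally: 0 ring(s) + 5 π bond(s) = 5.)

5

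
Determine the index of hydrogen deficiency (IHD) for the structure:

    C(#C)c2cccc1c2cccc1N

Molecular formula from the SMILES: C12H9N.
DoU = (2C + 2 + N − H − X)/2 = (2·12 + 2 + 1 − 9 − 0)/2 = 18/2 = 9.
(Structurally: 2 ring(s) + 7 π bond(s) = 9.)

9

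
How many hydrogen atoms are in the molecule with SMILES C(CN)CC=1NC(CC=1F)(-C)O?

15

Hydrogens are implicit in SMILES; fill each atom to its normal valence:
  4 × C: 2 H each → 8
  3 × C: no H
  1 × C: 3 H
  1 × F: no H
  1 × N: 2 H
  1 × N: 1 H
  1 × O: 1 H
  Total hydrogens = 15.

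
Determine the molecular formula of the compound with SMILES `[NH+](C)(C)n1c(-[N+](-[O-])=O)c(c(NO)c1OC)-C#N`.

Heavy atoms from the SMILES: 8 C, 5 N, 4 O.
Implicit hydrogens by atom environment:
  4 × C (aromatic): no H
  3 × C: 3 H each → 9
  2 × O: no H
  1 × C: no H
  1 × N: 1 H
  1 × N (charge +1): 1 H
  1 × N (aromatic): no H
  1 × N (charge +1): no H
  1 × N: no H
  1 × O: 1 H
  1 × O (charge -1): no H
  Total hydrogens = 12.
Net charge +1.
Molecular formula: C8H12N5O4+

C8H12N5O4+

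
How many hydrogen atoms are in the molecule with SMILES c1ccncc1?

Hydrogens are implicit in SMILES; fill each atom to its normal valence:
  5 × C (aromatic): 1 H each → 5
  1 × N (aromatic): no H
  Total hydrogens = 5.

5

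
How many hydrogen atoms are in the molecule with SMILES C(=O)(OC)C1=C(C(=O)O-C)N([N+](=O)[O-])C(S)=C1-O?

Hydrogens are implicit in SMILES; fill each atom to its normal valence:
  5 × O: no H
  4 × C (aromatic): no H
  2 × C: 3 H each → 6
  2 × C: no H
  1 × N (aromatic): no H
  1 × N (charge +1): no H
  1 × O: 1 H
  1 × O (charge -1): no H
  1 × S: 1 H
  Total hydrogens = 8.

8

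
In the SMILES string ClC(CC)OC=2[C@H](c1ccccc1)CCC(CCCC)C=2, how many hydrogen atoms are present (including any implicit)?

27

Hydrogens are implicit in SMILES; fill each atom to its normal valence:
  6 × C: 2 H each → 12
  5 × C (aromatic): 1 H each → 5
  4 × C: 1 H each → 4
  2 × C: 3 H each → 6
  1 × C: no H
  1 × C (aromatic): no H
  1 × Cl: no H
  1 × O: no H
  Total hydrogens = 27.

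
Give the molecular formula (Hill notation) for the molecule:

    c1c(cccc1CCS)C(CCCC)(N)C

C14H23NS

Heavy atoms from the SMILES: 14 C, 1 N, 1 S.
Implicit hydrogens by atom environment:
  5 × C: 2 H each → 10
  4 × C (aromatic): 1 H each → 4
  2 × C: 3 H each → 6
  2 × C (aromatic): no H
  1 × C: no H
  1 × N: 2 H
  1 × S: 1 H
  Total hydrogens = 23.
Molecular formula: C14H23NS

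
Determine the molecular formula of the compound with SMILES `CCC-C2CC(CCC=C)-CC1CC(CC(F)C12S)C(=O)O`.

Heavy atoms from the SMILES: 18 C, 1 F, 2 O, 1 S.
Implicit hydrogens by atom environment:
  9 × C: 2 H each → 18
  6 × C: 1 H each → 6
  2 × C: no H
  1 × C: 3 H
  1 × F: no H
  1 × O: 1 H
  1 × O: no H
  1 × S: 1 H
  Total hydrogens = 29.
Molecular formula: C18H29FO2S

C18H29FO2S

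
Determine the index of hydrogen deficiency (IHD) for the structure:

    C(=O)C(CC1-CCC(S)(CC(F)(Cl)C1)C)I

2

Molecular formula from the SMILES: C11H17ClFIOS.
DoU = (2C + 2 + N − H − X)/2 = (2·11 + 2 + 0 − 17 − 3)/2 = 4/2 = 2.
(Structurally: 1 ring(s) + 1 π bond(s) = 2.)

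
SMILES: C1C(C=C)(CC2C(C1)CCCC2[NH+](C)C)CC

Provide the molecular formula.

Heavy atoms from the SMILES: 16 C, 1 N.
Implicit hydrogens by atom environment:
  8 × C: 2 H each → 16
  4 × C: 1 H each → 4
  3 × C: 3 H each → 9
  1 × C: no H
  1 × N (charge +1): 1 H
  Total hydrogens = 30.
Net charge +1.
Molecular formula: C16H30N+

C16H30N+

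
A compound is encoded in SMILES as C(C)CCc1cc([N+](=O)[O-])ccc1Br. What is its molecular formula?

Heavy atoms from the SMILES: 1 Br, 10 C, 1 N, 2 O.
Implicit hydrogens by atom environment:
  3 × C: 2 H each → 6
  3 × C (aromatic): 1 H each → 3
  3 × C (aromatic): no H
  1 × Br: no H
  1 × C: 3 H
  1 × N (charge +1): no H
  1 × O: no H
  1 × O (charge -1): no H
  Total hydrogens = 12.
Molecular formula: C10H12BrNO2

C10H12BrNO2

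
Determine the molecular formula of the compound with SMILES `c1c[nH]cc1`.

C4H5N

Heavy atoms from the SMILES: 4 C, 1 N.
Implicit hydrogens by atom environment:
  4 × C (aromatic): 1 H each → 4
  1 × N (aromatic): 1 H
  Total hydrogens = 5.
Molecular formula: C4H5N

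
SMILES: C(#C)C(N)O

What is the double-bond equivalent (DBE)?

Molecular formula from the SMILES: C3H5NO.
DoU = (2C + 2 + N − H − X)/2 = (2·3 + 2 + 1 − 5 − 0)/2 = 4/2 = 2.
(Structurally: 0 ring(s) + 2 π bond(s) = 2.)

2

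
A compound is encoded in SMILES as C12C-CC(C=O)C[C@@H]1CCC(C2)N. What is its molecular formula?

C11H19NO

Heavy atoms from the SMILES: 11 C, 1 N, 1 O.
Implicit hydrogens by atom environment:
  6 × C: 2 H each → 12
  5 × C: 1 H each → 5
  1 × N: 2 H
  1 × O: no H
  Total hydrogens = 19.
Molecular formula: C11H19NO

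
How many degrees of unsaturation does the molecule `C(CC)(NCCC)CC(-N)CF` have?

Molecular formula from the SMILES: C9H21FN2.
DoU = (2C + 2 + N − H − X)/2 = (2·9 + 2 + 2 − 21 − 1)/2 = 0/2 = 0.
(Structurally: 0 ring(s) + 0 π bond(s) = 0.)

0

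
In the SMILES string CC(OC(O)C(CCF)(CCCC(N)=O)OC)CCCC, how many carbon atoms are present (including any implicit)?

15

The symbol for carbon appears 15 times in the SMILES.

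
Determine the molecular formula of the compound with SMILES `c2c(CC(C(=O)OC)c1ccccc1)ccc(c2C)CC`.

C19H22O2

Heavy atoms from the SMILES: 19 C, 2 O.
Implicit hydrogens by atom environment:
  8 × C (aromatic): 1 H each → 8
  4 × C (aromatic): no H
  3 × C: 3 H each → 9
  2 × C: 2 H each → 4
  2 × O: no H
  1 × C: 1 H
  1 × C: no H
  Total hydrogens = 22.
Molecular formula: C19H22O2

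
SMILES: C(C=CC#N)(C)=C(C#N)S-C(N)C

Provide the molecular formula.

C9H11N3S

Heavy atoms from the SMILES: 9 C, 3 N, 1 S.
Implicit hydrogens by atom environment:
  4 × C: no H
  3 × C: 1 H each → 3
  2 × C: 3 H each → 6
  2 × N: no H
  1 × N: 2 H
  1 × S: no H
  Total hydrogens = 11.
Molecular formula: C9H11N3S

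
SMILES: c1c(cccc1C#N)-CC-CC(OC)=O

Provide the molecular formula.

Heavy atoms from the SMILES: 12 C, 1 N, 2 O.
Implicit hydrogens by atom environment:
  4 × C (aromatic): 1 H each → 4
  3 × C: 2 H each → 6
  2 × C (aromatic): no H
  2 × C: no H
  2 × O: no H
  1 × C: 3 H
  1 × N: no H
  Total hydrogens = 13.
Molecular formula: C12H13NO2

C12H13NO2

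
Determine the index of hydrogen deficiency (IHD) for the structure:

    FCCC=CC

1

Molecular formula from the SMILES: C5H9F.
DoU = (2C + 2 + N − H − X)/2 = (2·5 + 2 + 0 − 9 − 1)/2 = 2/2 = 1.
(Structurally: 0 ring(s) + 1 π bond(s) = 1.)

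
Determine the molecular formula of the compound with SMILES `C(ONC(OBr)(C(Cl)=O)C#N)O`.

Heavy atoms from the SMILES: 1 Br, 4 C, 1 Cl, 2 N, 4 O.
Implicit hydrogens by atom environment:
  3 × C: no H
  3 × O: no H
  1 × Br: no H
  1 × C: 2 H
  1 × Cl: no H
  1 × N: 1 H
  1 × N: no H
  1 × O: 1 H
  Total hydrogens = 4.
Molecular formula: C4H4BrClN2O4

C4H4BrClN2O4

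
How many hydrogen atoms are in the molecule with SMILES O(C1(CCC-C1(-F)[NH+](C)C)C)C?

19

Hydrogens are implicit in SMILES; fill each atom to its normal valence:
  4 × C: 3 H each → 12
  3 × C: 2 H each → 6
  2 × C: no H
  1 × F: no H
  1 × N (charge +1): 1 H
  1 × O: no H
  Total hydrogens = 19.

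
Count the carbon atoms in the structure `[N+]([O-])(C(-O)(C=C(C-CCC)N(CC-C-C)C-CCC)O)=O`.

15

The symbol for carbon appears 15 times in the SMILES.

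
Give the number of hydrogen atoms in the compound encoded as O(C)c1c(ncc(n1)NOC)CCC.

Hydrogens are implicit in SMILES; fill each atom to its normal valence:
  3 × C: 3 H each → 9
  3 × C (aromatic): no H
  2 × C: 2 H each → 4
  2 × N (aromatic): no H
  2 × O: no H
  1 × C (aromatic): 1 H
  1 × N: 1 H
  Total hydrogens = 15.

15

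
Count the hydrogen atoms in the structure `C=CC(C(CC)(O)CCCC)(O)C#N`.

19

Hydrogens are implicit in SMILES; fill each atom to its normal valence:
  5 × C: 2 H each → 10
  3 × C: no H
  2 × C: 3 H each → 6
  2 × O: 1 H each → 2
  1 × C: 1 H
  1 × N: no H
  Total hydrogens = 19.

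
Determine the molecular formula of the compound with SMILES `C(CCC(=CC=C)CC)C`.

Heavy atoms from the SMILES: 10 C.
Implicit hydrogens by atom environment:
  5 × C: 2 H each → 10
  2 × C: 3 H each → 6
  2 × C: 1 H each → 2
  1 × C: no H
  Total hydrogens = 18.
Molecular formula: C10H18

C10H18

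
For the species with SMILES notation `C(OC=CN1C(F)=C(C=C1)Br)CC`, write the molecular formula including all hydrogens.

C9H11BrFNO

Heavy atoms from the SMILES: 1 Br, 9 C, 1 F, 1 N, 1 O.
Implicit hydrogens by atom environment:
  2 × C: 2 H each → 4
  2 × C (aromatic): 1 H each → 2
  2 × C: 1 H each → 2
  2 × C (aromatic): no H
  1 × Br: no H
  1 × C: 3 H
  1 × F: no H
  1 × N (aromatic): no H
  1 × O: no H
  Total hydrogens = 11.
Molecular formula: C9H11BrFNO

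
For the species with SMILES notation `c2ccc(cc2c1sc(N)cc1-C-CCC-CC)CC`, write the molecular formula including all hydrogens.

Heavy atoms from the SMILES: 18 C, 1 N, 1 S.
Implicit hydrogens by atom environment:
  6 × C: 2 H each → 12
  5 × C (aromatic): 1 H each → 5
  5 × C (aromatic): no H
  2 × C: 3 H each → 6
  1 × N: 2 H
  1 × S (aromatic): no H
  Total hydrogens = 25.
Molecular formula: C18H25NS

C18H25NS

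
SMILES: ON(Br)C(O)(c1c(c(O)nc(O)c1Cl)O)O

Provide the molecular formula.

Heavy atoms from the SMILES: 1 Br, 6 C, 1 Cl, 2 N, 6 O.
Implicit hydrogens by atom environment:
  6 × O: 1 H each → 6
  5 × C (aromatic): no H
  1 × Br: no H
  1 × C: no H
  1 × Cl: no H
  1 × N (aromatic): no H
  1 × N: no H
  Total hydrogens = 6.
Molecular formula: C6H6BrClN2O6

C6H6BrClN2O6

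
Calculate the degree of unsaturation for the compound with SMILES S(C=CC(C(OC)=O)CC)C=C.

Molecular formula from the SMILES: C9H14O2S.
DoU = (2C + 2 + N − H − X)/2 = (2·9 + 2 + 0 − 14 − 0)/2 = 6/2 = 3.
(Structurally: 0 ring(s) + 3 π bond(s) = 3.)

3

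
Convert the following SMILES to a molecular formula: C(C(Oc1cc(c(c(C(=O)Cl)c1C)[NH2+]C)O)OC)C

C13H19ClNO4+

Heavy atoms from the SMILES: 13 C, 1 Cl, 1 N, 4 O.
Implicit hydrogens by atom environment:
  5 × C (aromatic): no H
  4 × C: 3 H each → 12
  3 × O: no H
  1 × C: 2 H
  1 × C (aromatic): 1 H
  1 × C: 1 H
  1 × C: no H
  1 × Cl: no H
  1 × N (charge +1): 2 H
  1 × O: 1 H
  Total hydrogens = 19.
Net charge +1.
Molecular formula: C13H19ClNO4+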